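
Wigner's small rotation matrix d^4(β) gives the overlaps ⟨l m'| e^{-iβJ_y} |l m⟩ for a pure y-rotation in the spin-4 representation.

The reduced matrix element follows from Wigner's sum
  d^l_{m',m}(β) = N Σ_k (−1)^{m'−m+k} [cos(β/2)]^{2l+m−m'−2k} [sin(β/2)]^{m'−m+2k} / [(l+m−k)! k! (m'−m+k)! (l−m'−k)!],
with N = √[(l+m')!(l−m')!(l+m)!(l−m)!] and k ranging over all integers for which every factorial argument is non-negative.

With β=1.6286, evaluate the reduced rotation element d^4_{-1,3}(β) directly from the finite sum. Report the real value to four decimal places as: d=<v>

d^4_{-1,3}(β=1.6286) via Wigner's sum:
With c≡cos(β/2)=0.686378 and s≡sin(β/2)=0.727245, N=[6·120·5040·1]^{1/2}=1904.940944
The bounds max(0,m−m')=4 and min(l+m,l−m')=5 give 2 terms
  k=4: (−1)^0·1904.9409/(144)·0.6864^4·0.7272^4 = +0.821288
  k=5: (−1)^1·1904.9409/(240)·0.6864^2·0.7272^6 = -0.553200
d^4_{-1,3}(1.6286) = +0.821288 -0.553200 = +0.268088

d=0.2681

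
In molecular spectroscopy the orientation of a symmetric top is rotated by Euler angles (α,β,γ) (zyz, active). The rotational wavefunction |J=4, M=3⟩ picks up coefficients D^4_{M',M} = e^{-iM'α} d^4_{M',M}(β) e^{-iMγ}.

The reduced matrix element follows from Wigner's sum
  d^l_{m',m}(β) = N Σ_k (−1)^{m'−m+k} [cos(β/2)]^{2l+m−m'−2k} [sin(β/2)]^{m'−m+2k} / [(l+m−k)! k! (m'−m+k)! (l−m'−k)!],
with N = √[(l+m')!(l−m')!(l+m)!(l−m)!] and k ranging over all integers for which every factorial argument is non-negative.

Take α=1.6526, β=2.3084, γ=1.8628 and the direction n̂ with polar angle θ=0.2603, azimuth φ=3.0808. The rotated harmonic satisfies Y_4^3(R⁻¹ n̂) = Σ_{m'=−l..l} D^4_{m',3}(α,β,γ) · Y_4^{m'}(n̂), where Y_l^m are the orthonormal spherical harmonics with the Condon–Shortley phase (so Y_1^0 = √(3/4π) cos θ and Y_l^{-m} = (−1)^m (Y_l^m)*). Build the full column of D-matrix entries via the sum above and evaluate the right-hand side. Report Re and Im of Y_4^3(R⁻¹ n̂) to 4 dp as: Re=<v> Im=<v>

Need the full column D^4_{m',3} for m'=−4..4 at α=1.6526, β=2.3084, γ=1.8628.
cos(β/2)=0.404650, sin(β/2)=0.914472
d^4_{-4,3}: single k=7 term ⇒ +0.612091;  D = +0.319304+0.522207i
d^4_{-3,3}: k∈[6..7] ⇒ +0.670315 -0.489059 = +0.181255;  D = +0.146395-0.106874i
d^4_{-2,3}: k∈[5..6] ⇒ +0.475637 -0.809721 = -0.334084;  D = +0.218375+0.252832i
d^4_{-1,3}: k∈[4..5] ⇒ +0.248038 -0.760066 = -0.512027;  D = +0.358854-0.365233i
d^4_{0,3}: k∈[3..4] ⇒ +0.098169 -0.501365 = -0.403197;  D = -0.309732-0.258135i
d^4_{1,3}: k∈[2..3] ⇒ +0.029140 -0.248038 = -0.218898;  D = -0.125934+0.179045i
d^4_{2,3}: k∈[1..2] ⇒ +0.006078 -0.093131 = -0.087053;  D = +0.075058+0.044096i
d^4_{3,3}: k∈[0..1] ⇒ +0.000719 -0.025699 = -0.024980;  D = +0.010851-0.022500i
d^4_{4,3}: single k=0 term ⇒ -0.004595;  D = -0.004288-0.001651i
Y_4^{m'}(θ=0.2603,φ=3.0808) and Σ D·Y over m':
  (+0.3193+0.5222i)·(+0.0019+0.0005i)  (+0.1464-0.1069i)·(-0.0203-0.0037i)  (+0.2184+0.2528i)·(+0.1218+0.0149i)  (+0.3589-0.3652i)·(-0.4153-0.0253i)  (-0.3097-0.2581i)·(+0.5822+0.0000i)  (-0.1259+0.1790i)·(+0.4153-0.0253i)  (+0.0751+0.0441i)·(+0.1218-0.0149i)  (+0.0109-0.0225i)·(+0.0203-0.0037i)  (-0.0043-0.0017i)·(+0.0019-0.0005i)
Y_4^3(R⁻¹ n̂) = -0.356638+0.110401i

Re=-0.3566 Im=0.1104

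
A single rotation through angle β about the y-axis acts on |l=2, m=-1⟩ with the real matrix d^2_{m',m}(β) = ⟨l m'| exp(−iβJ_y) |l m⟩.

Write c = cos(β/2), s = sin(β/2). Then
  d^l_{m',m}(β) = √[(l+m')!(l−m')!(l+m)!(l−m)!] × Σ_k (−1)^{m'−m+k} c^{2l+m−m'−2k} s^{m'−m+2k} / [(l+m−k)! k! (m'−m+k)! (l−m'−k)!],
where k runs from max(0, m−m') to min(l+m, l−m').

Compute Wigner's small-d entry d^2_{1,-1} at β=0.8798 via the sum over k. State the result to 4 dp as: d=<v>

d=0.4125

d^2_{1,-1}(β=0.8798) via Wigner's sum:
With c≡cos(β/2)=0.904794 and s≡sin(β/2)=0.425849, N=[6·1·1·6]^{1/2}=6.000000
The bounds max(0,m−m')=0 and min(l+m,l−m')=1 give 2 terms
  k=0: (−1)^2·6.0000/(2)·0.9048^2·0.4258^2 = +0.445381
  k=1: (−1)^3·6.0000/(6)·0.9048^0·0.4258^4 = -0.032887
d^2_{1,-1}(0.8798) = +0.445381 -0.032887 = +0.412495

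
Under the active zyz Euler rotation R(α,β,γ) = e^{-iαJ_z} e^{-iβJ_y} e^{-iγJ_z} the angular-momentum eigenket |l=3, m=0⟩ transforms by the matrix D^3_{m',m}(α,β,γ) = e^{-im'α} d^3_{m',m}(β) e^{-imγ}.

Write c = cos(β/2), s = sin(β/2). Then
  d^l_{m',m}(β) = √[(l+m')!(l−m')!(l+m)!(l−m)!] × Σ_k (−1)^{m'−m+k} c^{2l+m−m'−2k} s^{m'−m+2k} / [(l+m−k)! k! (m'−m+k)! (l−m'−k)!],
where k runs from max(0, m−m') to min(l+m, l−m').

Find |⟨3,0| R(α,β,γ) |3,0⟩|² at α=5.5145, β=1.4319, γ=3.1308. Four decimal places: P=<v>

First d^3_{0,0}(β=1.4319), then the phase factors e^{-i(0)α} and e^{-i(0)γ}:
Half-angle: c=0.754470, s=0.656334. N=√(6·6·6·6)=36.000000
The bounds max(0,m−m')=0 and min(l+m,l−m')=3 give 4 terms
  k=0: (−1)^0·36.0000/(36)·0.7545^6·0.6563^0 = +0.184439
  k=1: (−1)^1·36.0000/(4)·0.7545^4·0.6563^2 = -1.256206
  k=2: (−1)^2·36.0000/(4)·0.7545^2·0.6563^4 = +0.950665
  k=3: (−1)^3·36.0000/(36)·0.7545^0·0.6563^6 = -0.079938
d^3_{0,0}(1.4319) = +0.184439 -1.256206 +0.950665 -0.079938 = -0.201041
|D^3_{0,0}|² = |d^3_{0,0}(β)|² = (-0.201041)² = 0.040417 (the z-rotation phases have unit modulus)

P=0.0404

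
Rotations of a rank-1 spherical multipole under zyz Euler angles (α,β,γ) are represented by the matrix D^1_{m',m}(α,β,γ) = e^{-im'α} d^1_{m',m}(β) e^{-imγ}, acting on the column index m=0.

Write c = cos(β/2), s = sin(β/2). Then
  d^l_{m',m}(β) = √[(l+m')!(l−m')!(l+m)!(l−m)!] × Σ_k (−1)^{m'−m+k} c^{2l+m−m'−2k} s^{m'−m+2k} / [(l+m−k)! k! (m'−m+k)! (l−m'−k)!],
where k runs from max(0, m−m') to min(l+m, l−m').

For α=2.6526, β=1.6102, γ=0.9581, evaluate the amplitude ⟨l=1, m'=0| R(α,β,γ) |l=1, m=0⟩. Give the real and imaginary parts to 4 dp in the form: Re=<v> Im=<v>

Re=-0.0394 Im=0.0000

First d^1_{0,0}(β=1.6102), then the phase factors e^{-i(0)α} and e^{-i(0)γ}:
c=cos(1.6102/2)=0.693039, s=sin(1.6102/2)=0.720900; N=√[1·1·1·1]=1.000000
k: max(0,(0)−(0))=0 … min(1+(0),1−(0))=1
  k=0: (−1)^0·1.0000/(1)·0.6930^2·0.7209^0 = +0.480303
  k=1: (−1)^1·1.0000/(1)·0.6930^0·0.7209^2 = -0.519697
d^1_{0,0}(1.6102) = +0.480303 -0.519697 = -0.039393
Phases: e^{-i·(0)·2.6526}=+1.000000+0.000000i, e^{-i·(0)·0.9581}=+1.000000+0.000000i ⇒ D=-0.039393+0.000000i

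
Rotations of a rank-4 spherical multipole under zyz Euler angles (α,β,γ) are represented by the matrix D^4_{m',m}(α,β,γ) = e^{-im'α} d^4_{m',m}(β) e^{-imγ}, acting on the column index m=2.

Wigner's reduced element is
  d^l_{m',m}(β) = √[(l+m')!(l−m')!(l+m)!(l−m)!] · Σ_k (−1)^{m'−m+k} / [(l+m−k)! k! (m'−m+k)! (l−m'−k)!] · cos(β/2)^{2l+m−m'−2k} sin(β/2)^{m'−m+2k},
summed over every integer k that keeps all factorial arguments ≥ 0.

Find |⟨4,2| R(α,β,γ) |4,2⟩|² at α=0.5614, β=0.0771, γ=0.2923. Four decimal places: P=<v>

D^4_{2,2}(0.5614,0.0771,0.2923) = e^{-i·2·0.5614}·d^4_{2,2}(0.0771)·e^{-i·2·0.2923}. Compute d first:
Half-angle: c=0.999257, s=0.038540. N=√(720·2·720·2)=1440.000000
Admissible k: 0..2 (factorial args all ≥0)
  k=0: (−1)^0·1440.0000/(1440)·0.9993^8·0.0385^0 = +0.994072
  k=1: (−1)^1·1440.0000/(120)·0.9993^6·0.0385^2 = -0.017745
  k=2: (−1)^2·1440.0000/(96)·0.9993^4·0.0385^4 = +0.000033
d^4_{2,2}(0.0771) = +0.994072 -0.017745 +0.000033 = +0.976360
|D^4_{2,2}|² = |d^4_{2,2}(β)|² = (+0.976360)² = 0.953278 (the z-rotation phases have unit modulus)

P=0.9533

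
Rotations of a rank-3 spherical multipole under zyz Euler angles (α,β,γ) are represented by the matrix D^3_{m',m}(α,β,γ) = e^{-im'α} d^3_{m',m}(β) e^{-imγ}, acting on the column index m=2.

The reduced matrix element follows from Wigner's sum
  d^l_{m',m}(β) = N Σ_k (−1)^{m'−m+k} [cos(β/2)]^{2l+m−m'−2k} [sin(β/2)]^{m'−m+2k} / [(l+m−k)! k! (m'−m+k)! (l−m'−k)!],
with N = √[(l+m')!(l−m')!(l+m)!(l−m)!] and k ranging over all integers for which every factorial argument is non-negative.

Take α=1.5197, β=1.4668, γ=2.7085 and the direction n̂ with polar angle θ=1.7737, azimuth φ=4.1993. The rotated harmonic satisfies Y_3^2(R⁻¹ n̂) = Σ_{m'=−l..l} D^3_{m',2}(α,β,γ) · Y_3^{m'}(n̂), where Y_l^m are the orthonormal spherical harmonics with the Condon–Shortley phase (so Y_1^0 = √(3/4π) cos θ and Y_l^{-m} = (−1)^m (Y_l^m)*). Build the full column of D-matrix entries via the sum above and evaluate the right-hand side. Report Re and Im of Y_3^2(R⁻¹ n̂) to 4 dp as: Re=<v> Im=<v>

Re=0.1720 Im=0.0677

Need the full column D^3_{m',2} for m'=−3..3 at α=1.5197, β=1.4668, γ=2.7085.
cos(β/2)=0.742903, sin(β/2)=0.669399
d^3_{-3,2}: single k=5 term ⇒ +0.244587;  D = +0.159967-0.185023i
d^3_{-2,2}: k∈[4..5] ⇒ +0.554083 -0.089973 = +0.464110;  D = -0.335125-0.321076i
d^3_{-1,2}: k∈[3..4] ⇒ +0.777825 -0.315761 = +0.462064;  D = -0.336284+0.316885i
d^3_{0,2}: k∈[2..3] ⇒ +0.747582 -0.606968 = +0.140614;  D = +0.091081+0.107129i
d^3_{1,2}: k∈[1..2] ⇒ +0.479011 -0.777825 = -0.298814;  D = -0.237244+0.181673i
d^3_{2,2}: k∈[0..1] ⇒ +0.168109 -0.682446 = -0.514337;  D = +0.291442+0.423797i
d^3_{3,2}: single k=0 term ⇒ -0.371040;  D = +0.316064-0.194356i
Y_3^{m'}(θ=1.7737,φ=4.1993) and Σ D·Y over m':
  (+0.1600-0.1850i)·(+0.3919-0.0124i)  (-0.3351-0.3211i)·(+0.1024+0.1690i)  (-0.3363+0.3169i)·(+0.1238-0.2198i)  (+0.0911+0.1071i)·(+0.2103+0.0000i)  (-0.2372+0.1817i)·(-0.1238-0.2198i)  (+0.2914+0.4238i)·(+0.1024-0.1690i)  (+0.3161-0.1944i)·(-0.3919-0.0124i)
Y_3^2(R⁻¹ n̂) = +0.172022+0.067735i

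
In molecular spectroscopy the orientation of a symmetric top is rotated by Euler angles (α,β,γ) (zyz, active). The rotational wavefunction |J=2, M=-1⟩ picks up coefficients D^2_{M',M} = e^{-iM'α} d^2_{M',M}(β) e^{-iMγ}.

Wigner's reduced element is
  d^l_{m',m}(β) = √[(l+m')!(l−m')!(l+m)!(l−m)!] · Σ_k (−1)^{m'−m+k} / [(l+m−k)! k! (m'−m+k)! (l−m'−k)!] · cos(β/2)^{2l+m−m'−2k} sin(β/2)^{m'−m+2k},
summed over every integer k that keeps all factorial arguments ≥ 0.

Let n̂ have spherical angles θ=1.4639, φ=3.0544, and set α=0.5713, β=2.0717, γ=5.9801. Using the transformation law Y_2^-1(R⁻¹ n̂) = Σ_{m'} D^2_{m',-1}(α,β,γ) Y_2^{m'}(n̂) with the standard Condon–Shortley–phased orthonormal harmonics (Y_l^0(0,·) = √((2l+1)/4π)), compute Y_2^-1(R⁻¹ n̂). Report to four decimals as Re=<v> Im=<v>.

Need the full column D^2_{m',-1} for m'=−2..2 at α=0.5713, β=2.0717, γ=5.9801.
cos(β/2)=0.509795, sin(β/2)=0.860296
d^2_{-2,-1}: single k=1 term ⇒ +0.227963;  D = +0.152239+0.169677i
d^2_{-1,-1}: k∈[0..1] ⇒ +0.067543 -0.577043 = -0.509499;  D = -0.491283-0.135023i
d^2_{0,-1}: k∈[0..1] ⇒ -0.279196 +0.795087 = +0.515891;  D = +0.492377-0.153976i
d^2_{1,-1}: k∈[0..1] ⇒ +0.577043 -0.547762 = +0.029281;  D = +0.018783-0.022463i
d^2_{2,-1}: single k=0 term ⇒ -0.649186;  D = -0.081009+0.644112i
Y_2^{m'}(θ=1.4639,φ=3.0544) and Σ D·Y over m':
  (+0.1522+0.1697i)·(+0.3761+0.0663i)  (-0.4913-0.1350i)·(-0.0816-0.0071i)  (+0.4924-0.1540i)·(-0.3046+0.0000i)  (+0.0188-0.0225i)·(+0.0816-0.0071i)  (-0.0810+0.6441i)·(+0.3761-0.0663i)
Y_2^-1(R⁻¹ n̂) = -0.051245+0.380975i

Re=-0.0512 Im=0.3810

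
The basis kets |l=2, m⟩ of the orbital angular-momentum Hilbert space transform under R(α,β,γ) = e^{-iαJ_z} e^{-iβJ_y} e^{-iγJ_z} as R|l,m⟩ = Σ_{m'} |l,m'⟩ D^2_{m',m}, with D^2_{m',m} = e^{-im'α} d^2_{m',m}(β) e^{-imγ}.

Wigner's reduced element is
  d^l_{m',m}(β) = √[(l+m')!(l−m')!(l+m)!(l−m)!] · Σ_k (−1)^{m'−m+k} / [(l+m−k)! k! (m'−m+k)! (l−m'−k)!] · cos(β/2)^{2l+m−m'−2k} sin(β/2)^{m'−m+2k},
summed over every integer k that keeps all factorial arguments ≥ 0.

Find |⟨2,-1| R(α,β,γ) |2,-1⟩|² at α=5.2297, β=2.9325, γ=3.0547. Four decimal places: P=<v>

Split into d^2_{-1,-1}(β=2.9325) × two z-phases.
With c≡cos(β/2)=0.104356 and s≡sin(β/2)=0.994540, N=[1·6·1·6]^{1/2}=6.000000
k: max(0,(-1)−(-1))=0 … min(2+(-1),2−(-1))=1
  k=0: (−1)^0·6.0000/(6)·0.1044^4·0.9945^0 = +0.000119
  k=1: (−1)^1·6.0000/(2)·0.1044^2·0.9945^2 = -0.032315
d^2_{-1,-1}(2.9325) = +0.000119 -0.032315 = -0.032196
|D^2_{-1,-1}|² = |d^2_{-1,-1}(β)|² = (-0.032196)² = 0.001037 (the z-rotation phases have unit modulus)

P=0.0010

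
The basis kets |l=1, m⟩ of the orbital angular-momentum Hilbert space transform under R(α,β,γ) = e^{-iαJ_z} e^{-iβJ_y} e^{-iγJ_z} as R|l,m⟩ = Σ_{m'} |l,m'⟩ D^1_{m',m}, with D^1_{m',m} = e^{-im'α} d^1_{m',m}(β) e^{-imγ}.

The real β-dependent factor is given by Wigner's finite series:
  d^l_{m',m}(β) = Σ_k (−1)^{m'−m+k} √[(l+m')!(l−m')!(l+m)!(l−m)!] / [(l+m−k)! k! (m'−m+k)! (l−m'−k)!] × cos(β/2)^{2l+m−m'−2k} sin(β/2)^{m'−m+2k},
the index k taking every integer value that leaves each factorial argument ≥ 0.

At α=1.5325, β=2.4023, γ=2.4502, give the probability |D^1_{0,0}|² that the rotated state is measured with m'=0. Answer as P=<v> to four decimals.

P=0.5460

First d^1_{0,0}(β=2.4023), then the phase factors e^{-i(0)α} and e^{-i(0)γ}:
With c≡cos(β/2)=0.361286 and s≡sin(β/2)=0.932455, N=[1·1·1·1]^{1/2}=1.000000
Admissible k: 0..1 (factorial args all ≥0)
  k=0: (−1)^0·1.0000/(1)·0.3613^2·0.9325^0 = +0.130527
  k=1: (−1)^1·1.0000/(1)·0.3613^0·0.9325^2 = -0.869473
d^1_{0,0}(2.4023) = +0.130527 -0.869473 = -0.738945
|D^1_{0,0}|² = |d^1_{0,0}(β)|² = (-0.738945)² = 0.546040 (the z-rotation phases have unit modulus)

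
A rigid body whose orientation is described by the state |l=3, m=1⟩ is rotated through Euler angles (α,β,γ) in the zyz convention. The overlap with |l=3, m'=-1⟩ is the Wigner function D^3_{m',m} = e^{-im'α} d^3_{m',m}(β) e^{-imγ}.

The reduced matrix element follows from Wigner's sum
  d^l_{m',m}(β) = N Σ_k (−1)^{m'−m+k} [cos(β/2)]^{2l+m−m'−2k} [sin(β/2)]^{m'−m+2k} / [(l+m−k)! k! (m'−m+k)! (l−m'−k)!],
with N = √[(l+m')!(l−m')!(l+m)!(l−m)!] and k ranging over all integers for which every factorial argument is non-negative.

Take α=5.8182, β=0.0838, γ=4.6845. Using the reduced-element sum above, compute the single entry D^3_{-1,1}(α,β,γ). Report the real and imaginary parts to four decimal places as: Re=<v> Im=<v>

Re=0.0044 Im=0.0095

D^3_{-1,1}(5.8182,0.0838,4.6845) = e^{-i·-1·5.8182}·d^3_{-1,1}(0.0838)·e^{-i·1·4.6845}. Compute d first:
Half-angle: c=0.999122, s=0.041888. N=√(2·24·24·2)=48.000000
Admissible k: 2..4 (factorial args all ≥0)
  k=2: (−1)^0·48.0000/(8)·0.9991^4·0.0419^2 = +0.010491
  k=3: (−1)^1·48.0000/(6)·0.9991^2·0.0419^4 = -0.000025
  k=4: (−1)^2·48.0000/(48)·0.9991^0·0.0419^6 = +0.000000
d^3_{-1,1}(0.0838) = +0.010491 -0.000025 +0.000000 = +0.010466
D = (+0.893828-0.448410i)·(+0.010466)·(-0.027885+0.999611i) = +0.004430+0.009482i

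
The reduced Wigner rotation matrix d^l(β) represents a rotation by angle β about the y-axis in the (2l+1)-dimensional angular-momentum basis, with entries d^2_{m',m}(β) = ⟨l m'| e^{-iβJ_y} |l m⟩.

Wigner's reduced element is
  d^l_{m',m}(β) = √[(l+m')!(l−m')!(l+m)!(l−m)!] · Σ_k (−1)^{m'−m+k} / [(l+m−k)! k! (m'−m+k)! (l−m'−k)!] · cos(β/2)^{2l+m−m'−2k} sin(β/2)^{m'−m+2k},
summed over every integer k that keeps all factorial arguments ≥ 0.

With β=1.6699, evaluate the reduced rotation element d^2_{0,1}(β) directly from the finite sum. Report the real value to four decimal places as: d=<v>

d=-0.1206

d^2_{0,1}(β=1.6699) via Wigner's sum:
Half-angle: c=0.671215, s=0.741263. N=√(2·2·6·1)=4.898979
The bounds max(0,m−m')=1 and min(l+m,l−m')=2 give 2 terms
  k=1: (−1)^0·4.8990/(2)·0.6712^3·0.7413^1 = +0.549076
  k=2: (−1)^1·4.8990/(2)·0.6712^1·0.7413^3 = -0.669659
d^2_{0,1}(1.6699) = +0.549076 -0.669659 = -0.120584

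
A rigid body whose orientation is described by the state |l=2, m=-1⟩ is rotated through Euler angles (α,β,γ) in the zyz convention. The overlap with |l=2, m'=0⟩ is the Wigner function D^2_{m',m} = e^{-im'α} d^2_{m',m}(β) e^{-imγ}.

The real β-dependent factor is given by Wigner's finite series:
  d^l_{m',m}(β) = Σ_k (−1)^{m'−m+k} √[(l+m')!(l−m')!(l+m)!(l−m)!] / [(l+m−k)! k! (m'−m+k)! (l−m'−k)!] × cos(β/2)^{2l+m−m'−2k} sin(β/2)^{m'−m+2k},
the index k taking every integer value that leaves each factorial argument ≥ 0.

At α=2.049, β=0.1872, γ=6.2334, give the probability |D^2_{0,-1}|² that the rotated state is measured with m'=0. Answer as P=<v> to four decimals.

D^2_{0,-1}(2.049,0.1872,6.2334) = e^{-i·0·2.049}·d^2_{0,-1}(0.1872)·e^{-i·-1·6.2334}. Compute d first:
c=cos(0.1872/2)=0.995623, s=sin(0.1872/2)=0.093463; N=√[2·2·1·6]=4.898979
k∈{0,1} keeps every argument non-negative
  k=0: (−1)^1·4.8990/(2)·0.9956^3·0.0935^1 = -0.225944
  k=1: (−1)^2·4.8990/(2)·0.9956^1·0.0935^3 = +0.001991
d^2_{0,-1}(0.1872) = -0.225944 +0.001991 = -0.223953
|D^2_{0,-1}|² = |d^2_{0,-1}(β)|² = (-0.223953)² = 0.050155 (the z-rotation phases have unit modulus)

P=0.0502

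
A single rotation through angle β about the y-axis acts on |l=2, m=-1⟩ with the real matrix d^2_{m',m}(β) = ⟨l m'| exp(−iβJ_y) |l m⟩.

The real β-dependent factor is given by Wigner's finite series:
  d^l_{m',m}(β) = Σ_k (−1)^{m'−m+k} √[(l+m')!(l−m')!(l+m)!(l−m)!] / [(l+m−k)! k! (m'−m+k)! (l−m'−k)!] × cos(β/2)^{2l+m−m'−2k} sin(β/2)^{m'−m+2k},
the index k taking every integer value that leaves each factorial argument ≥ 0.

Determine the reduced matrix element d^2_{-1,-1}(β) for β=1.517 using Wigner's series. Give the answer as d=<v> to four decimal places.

d^2_{-1,-1}(β=1.517) via Wigner's sum:
Half-angle: c=0.725869, s=0.687833. N=√(1·6·1·6)=6.000000
k: max(0,(-1)−(-1))=0 … min(2+(-1),2−(-1))=1
  k=0: (−1)^0·6.0000/(6)·0.7259^4·0.6878^0 = +0.277608
  k=1: (−1)^1·6.0000/(2)·0.7259^2·0.6878^2 = -0.747832
d^2_{-1,-1}(1.517) = +0.277608 -0.747832 = -0.470224

d=-0.4702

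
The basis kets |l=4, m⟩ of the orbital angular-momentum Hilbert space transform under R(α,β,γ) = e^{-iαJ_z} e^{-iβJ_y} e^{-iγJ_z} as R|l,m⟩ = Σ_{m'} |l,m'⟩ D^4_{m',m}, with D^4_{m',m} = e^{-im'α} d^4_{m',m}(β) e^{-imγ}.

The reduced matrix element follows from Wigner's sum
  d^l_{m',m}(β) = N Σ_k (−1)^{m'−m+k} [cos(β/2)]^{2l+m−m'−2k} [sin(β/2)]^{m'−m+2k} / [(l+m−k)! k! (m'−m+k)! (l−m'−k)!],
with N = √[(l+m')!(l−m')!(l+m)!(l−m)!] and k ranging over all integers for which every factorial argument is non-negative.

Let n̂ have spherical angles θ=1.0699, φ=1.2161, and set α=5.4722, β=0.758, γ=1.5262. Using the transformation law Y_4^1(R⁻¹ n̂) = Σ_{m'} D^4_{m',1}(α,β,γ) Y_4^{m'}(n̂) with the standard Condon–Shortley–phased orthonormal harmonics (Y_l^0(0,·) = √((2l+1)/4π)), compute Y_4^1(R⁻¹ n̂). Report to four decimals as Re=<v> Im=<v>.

Need the full column D^4_{m',1} for m'=−4..4 at α=5.4722, β=0.758, γ=1.5262.
cos(β/2)=0.929035, sin(β/2)=0.369992
d^4_{-4,1}: single k=5 term ⇒ +0.041605;  D = +0.002401+0.041536i
d^4_{-3,1}: k∈[4..5] ⇒ +0.184678 -0.017575 = +0.167103;  D = -0.114299+0.121899i
d^4_{-2,1}: k∈[3..5] ⇒ +0.495737 -0.117940 +0.003741 = +0.381538;  D = -0.381530+0.002510i
d^4_{-1,1}: k∈[2..5] ⇒ +0.880190 -0.418810 +0.033213 -0.000351 = +0.494242;  D = -0.342775-0.356061i
d^4_{0,1}: k∈[1..4] ⇒ +0.988398 -0.940595 +0.149184 -0.003944 = +0.193043;  D = +0.008606-0.192851i
d^4_{1,1}: k∈[0..3] ⇒ +0.554954 -1.320285 +0.418810 -0.022142 = -0.368663;  D = -0.278323+0.241762i
d^4_{2,1}: k∈[0..2] ⇒ -0.937676 +0.743605 -0.078627 = -0.272698;  D = -0.271448-0.026077i
d^4_{3,1}: k∈[0..1] ⇒ +0.698629 -0.184678 = +0.513951;  D = +0.316750+0.404741i
d^4_{4,1}: single k=0 term ⇒ -0.262319;  D = +0.038408-0.259492i
Y_4^{m'}(θ=1.0699,φ=1.2161) and Σ D·Y over m':
  (+0.0024+0.0415i)·(+0.0397+0.2589i)  (-0.1143+0.1219i)·(-0.3547+0.1969i)  (-0.3815+0.0025i)·(-0.1200-0.1030i)  (-0.3428-0.3561i)·(-0.0959+0.2590i)  (+0.0086-0.1929i)·(-0.2176+0.0000i)  (-0.2783+0.2418i)·(+0.0959+0.2590i)  (-0.2714-0.0261i)·(-0.1200+0.1030i)  (+0.3168+0.4047i)·(+0.3547+0.1969i)  (+0.0384-0.2595i)·(+0.0397-0.2589i)
Y_4^1(R⁻¹ n̂) = +0.088054+0.074824i

Re=0.0881 Im=0.0748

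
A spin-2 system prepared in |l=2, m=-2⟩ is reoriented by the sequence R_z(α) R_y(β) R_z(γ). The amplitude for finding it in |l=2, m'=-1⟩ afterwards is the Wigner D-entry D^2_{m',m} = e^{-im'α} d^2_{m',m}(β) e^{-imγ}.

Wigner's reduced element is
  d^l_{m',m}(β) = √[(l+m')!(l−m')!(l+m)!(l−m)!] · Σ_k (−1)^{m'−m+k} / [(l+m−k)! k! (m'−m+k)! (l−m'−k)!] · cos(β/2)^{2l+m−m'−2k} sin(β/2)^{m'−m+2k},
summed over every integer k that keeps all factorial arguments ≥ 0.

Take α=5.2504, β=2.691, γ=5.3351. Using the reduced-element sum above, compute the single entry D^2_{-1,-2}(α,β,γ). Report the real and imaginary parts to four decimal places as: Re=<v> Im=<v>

Re=0.0212 Im=0.0046

First d^2_{-1,-2}(β=2.691), then the phase factors e^{-i(-1)α} and e^{-i(-2)γ}:
With c≡cos(β/2)=0.223395 and s≡sin(β/2)=0.974728, N=[1·6·1·24]^{1/2}=12.000000
Admissible k: 0..0 (factorial args all ≥0)
  k=0: (−1)^1·12.0000/(6)·0.2234^3·0.9747^1 = -0.021734
d^2_{-1,-2}(2.691) = -0.021734
D = (+0.512429-0.858730i)·(-0.021734)·(-0.319663-0.947531i) = +0.021244+0.004587i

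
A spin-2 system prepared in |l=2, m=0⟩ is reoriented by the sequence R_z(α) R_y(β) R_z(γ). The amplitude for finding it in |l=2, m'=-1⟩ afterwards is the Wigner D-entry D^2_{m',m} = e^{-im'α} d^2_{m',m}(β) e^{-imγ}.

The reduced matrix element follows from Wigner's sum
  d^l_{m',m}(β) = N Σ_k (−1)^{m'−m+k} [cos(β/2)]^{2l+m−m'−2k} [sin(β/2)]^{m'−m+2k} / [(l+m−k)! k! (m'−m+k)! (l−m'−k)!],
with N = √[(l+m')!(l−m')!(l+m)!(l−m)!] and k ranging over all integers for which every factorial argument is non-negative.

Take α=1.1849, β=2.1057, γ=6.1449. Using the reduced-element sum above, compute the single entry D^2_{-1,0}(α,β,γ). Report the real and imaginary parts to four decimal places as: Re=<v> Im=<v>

Re=-0.2022 Im=-0.4976

First d^2_{-1,0}(β=2.1057), then the phase factors e^{-i(-1)α} and e^{-i(0)γ}:
With c≡cos(β/2)=0.495097 and s≡sin(β/2)=0.868838, N=[1·6·2·2]^{1/2}=4.898979
The bounds max(0,m−m')=1 and min(l+m,l−m')=2 give 2 terms
  k=1: (−1)^0·4.8990/(2)·0.4951^3·0.8688^1 = +0.258276
  k=2: (−1)^1·4.8990/(2)·0.4951^1·0.8688^3 = -0.795393
d^2_{-1,0}(2.1057) = +0.258276 -0.795393 = -0.537117
D = (+0.376390+0.926461i)·(-0.537117)·(+1.000000+0.000000i) = -0.202165-0.497618i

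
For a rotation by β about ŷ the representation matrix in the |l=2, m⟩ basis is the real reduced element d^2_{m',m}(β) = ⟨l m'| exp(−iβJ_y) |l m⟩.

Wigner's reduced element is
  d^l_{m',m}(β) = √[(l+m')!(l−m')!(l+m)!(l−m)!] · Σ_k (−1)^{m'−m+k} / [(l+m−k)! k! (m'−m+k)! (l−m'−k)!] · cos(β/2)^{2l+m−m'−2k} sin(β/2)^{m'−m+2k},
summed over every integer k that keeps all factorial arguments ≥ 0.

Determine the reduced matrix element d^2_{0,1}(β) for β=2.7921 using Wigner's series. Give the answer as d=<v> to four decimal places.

d^2_{0,1}(β=2.7921) via Wigner's sum:
With c≡cos(β/2)=0.173858 and s≡sin(β/2)=0.984771, N=[2·2·6·1]^{1/2}=4.898979
The bounds max(0,m−m')=1 and min(l+m,l−m')=2 give 2 terms
  k=1: (−1)^0·4.8990/(2)·0.1739^3·0.9848^1 = +0.012676
  k=2: (−1)^1·4.8990/(2)·0.1739^1·0.9848^3 = -0.406702
d^2_{0,1}(2.7921) = +0.012676 -0.406702 = -0.394026

d=-0.3940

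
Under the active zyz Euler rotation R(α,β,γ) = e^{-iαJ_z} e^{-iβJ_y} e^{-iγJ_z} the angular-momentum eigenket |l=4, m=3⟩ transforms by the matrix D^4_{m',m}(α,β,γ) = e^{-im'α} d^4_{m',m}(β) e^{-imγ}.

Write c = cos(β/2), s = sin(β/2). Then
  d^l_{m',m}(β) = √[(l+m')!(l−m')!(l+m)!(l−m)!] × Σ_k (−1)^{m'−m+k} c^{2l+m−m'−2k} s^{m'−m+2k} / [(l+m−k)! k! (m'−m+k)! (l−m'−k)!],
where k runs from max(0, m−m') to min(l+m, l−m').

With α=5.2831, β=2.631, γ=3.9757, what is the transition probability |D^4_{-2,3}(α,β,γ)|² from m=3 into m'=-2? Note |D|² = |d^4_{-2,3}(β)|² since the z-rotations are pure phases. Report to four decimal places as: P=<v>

D^4_{-2,3}(5.2831,2.631,3.9757) = e^{-i·-2·5.2831}·d^4_{-2,3}(2.631)·e^{-i·3·3.9757}. Compute d first:
With c≡cos(β/2)=0.252532 and s≡sin(β/2)=0.967589, N=[2·720·5040·1]^{1/2}=2693.993318
The bounds max(0,m−m')=5 and min(l+m,l−m')=6 give 2 terms
  k=5: (−1)^0·2693.9933/(240)·0.2525^3·0.9676^5 = +0.153316
  k=6: (−1)^1·2693.9933/(720)·0.2525^1·0.9676^7 = -0.750267
d^4_{-2,3}(2.631) = +0.153316 -0.750267 = -0.596950
|D^4_{-2,3}|² = |d^4_{-2,3}(β)|² = (-0.596950)² = 0.356349 (the z-rotation phases have unit modulus)

P=0.3563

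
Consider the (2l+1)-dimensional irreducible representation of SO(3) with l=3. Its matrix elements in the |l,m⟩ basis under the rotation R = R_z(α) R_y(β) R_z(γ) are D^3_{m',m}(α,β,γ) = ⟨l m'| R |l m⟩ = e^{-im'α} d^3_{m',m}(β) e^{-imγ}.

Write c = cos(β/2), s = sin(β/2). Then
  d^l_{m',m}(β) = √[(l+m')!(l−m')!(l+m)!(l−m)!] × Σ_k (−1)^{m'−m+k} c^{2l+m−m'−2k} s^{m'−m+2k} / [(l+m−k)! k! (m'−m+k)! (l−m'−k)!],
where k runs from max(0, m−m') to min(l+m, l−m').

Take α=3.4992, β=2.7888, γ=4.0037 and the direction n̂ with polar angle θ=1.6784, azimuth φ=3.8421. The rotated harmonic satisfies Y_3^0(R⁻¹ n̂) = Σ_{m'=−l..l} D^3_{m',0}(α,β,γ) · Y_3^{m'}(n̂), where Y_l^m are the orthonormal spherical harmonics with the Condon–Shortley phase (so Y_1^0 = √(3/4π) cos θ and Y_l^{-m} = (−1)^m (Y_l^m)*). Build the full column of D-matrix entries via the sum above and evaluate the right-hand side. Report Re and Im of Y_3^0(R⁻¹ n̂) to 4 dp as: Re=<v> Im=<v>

Need the full column D^3_{m',0} for m'=−3..3 at α=3.4992, β=2.7888, γ=4.0037.
cos(β/2)=0.175483, sin(β/2)=0.984482
d^3_{-3,0}: single k=3 term ⇒ +0.023059;  D = -0.011014-0.020259i
d^3_{-2,0}: k∈[2..3] ⇒ +0.005034 -0.158439 = -0.153405;  D = -0.115814-0.100600i
d^3_{-1,0}: k∈[1..3] ⇒ +0.000568 -0.053585 +0.562167 = +0.509150;  D = -0.476940-0.178220i
d^3_{0,0}: k∈[0..3] ⇒ +0.000029 -0.008272 +0.260342 -0.910433 = -0.658333;  D = -0.658333+0.000000i
d^3_{1,0}: k∈[0..2] ⇒ -0.000568 +0.053585 -0.562167 = -0.509150;  D = +0.476940-0.178220i
d^3_{2,0}: k∈[0..1] ⇒ +0.005034 -0.158439 = -0.153405;  D = -0.115814+0.100600i
d^3_{3,0}: single k=0 term ⇒ -0.023059;  D = +0.011014-0.020259i
Y_3^{m'}(θ=1.6784,φ=3.8421) and Σ D·Y over m':
  (-0.0110-0.0203i)·(+0.2075+0.3536i)  (-0.1158-0.1006i)·(-0.0183+0.1069i)  (-0.4769-0.1782i)·(+0.2315-0.1952i)  (-0.6583+0.0000i)·(+0.1179+0.0000i)  (+0.4769-0.1782i)·(-0.2315-0.1952i)  (-0.1158+0.1006i)·(-0.0183-0.1069i)  (+0.0110-0.0203i)·(-0.2075+0.3536i)
Y_3^0(R⁻¹ n̂) = -0.332488+0.000000i

Re=-0.3325 Im=0.0000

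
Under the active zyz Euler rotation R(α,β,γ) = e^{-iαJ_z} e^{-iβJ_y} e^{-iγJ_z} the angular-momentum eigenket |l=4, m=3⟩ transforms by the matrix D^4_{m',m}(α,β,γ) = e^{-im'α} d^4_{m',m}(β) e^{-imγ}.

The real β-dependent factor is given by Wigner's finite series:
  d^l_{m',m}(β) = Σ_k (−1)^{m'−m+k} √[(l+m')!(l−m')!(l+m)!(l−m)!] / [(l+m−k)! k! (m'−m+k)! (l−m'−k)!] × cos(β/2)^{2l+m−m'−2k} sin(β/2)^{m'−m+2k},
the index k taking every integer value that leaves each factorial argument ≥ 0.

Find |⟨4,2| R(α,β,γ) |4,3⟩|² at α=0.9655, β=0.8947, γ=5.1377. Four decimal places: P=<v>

P=0.0588

Split into d^4_{2,3}(β=0.8947) × two z-phases.
Half-angle: c=0.901597, s=0.432578. N=√(720·2·5040·1)=2693.993318
Admissible k: 1..2 (factorial args all ≥0)
  k=1: (−1)^0·2693.9933/(720)·0.9016^7·0.4326^1 = +0.783816
  k=2: (−1)^1·2693.9933/(240)·0.9016^5·0.4326^3 = -0.541302
d^4_{2,3}(0.8947) = +0.783816 -0.541302 = +0.242514
|D^4_{2,3}|² = |d^4_{2,3}(β)|² = (+0.242514)² = 0.058813 (the z-rotation phases have unit modulus)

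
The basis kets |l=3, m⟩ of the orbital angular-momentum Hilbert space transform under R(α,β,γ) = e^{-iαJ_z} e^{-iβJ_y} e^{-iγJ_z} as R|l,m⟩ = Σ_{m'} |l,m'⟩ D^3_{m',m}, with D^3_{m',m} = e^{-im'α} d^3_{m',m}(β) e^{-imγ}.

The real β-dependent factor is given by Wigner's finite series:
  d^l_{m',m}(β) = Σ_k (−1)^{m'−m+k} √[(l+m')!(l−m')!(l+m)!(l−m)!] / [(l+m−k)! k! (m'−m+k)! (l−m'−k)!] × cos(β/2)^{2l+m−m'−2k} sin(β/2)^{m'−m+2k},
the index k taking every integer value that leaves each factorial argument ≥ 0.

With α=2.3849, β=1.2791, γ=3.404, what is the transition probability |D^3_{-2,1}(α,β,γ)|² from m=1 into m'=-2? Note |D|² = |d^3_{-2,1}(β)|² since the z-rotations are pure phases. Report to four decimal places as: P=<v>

D^3_{-2,1}(2.3849,1.2791,3.404) = e^{-i·-2·2.3849}·d^3_{-2,1}(1.2791)·e^{-i·1·3.404}. Compute d first:
Half-angle: c=0.802364, s=0.596834. N=√(1·120·24·2)=75.894664
k: max(0,(1)−(-2))=3 … min(3+(1),3−(-2))=4
  k=3: (−1)^0·75.8947/(12)·0.8024^3·0.5968^3 = +0.694555
  k=4: (−1)^1·75.8947/(24)·0.8024^1·0.5968^5 = -0.192150
d^3_{-2,1}(1.2791) = +0.694555 -0.192150 = +0.502405
|D^3_{-2,1}|² = |d^3_{-2,1}(β)|² = (+0.502405)² = 0.252410 (the z-rotation phases have unit modulus)

P=0.2524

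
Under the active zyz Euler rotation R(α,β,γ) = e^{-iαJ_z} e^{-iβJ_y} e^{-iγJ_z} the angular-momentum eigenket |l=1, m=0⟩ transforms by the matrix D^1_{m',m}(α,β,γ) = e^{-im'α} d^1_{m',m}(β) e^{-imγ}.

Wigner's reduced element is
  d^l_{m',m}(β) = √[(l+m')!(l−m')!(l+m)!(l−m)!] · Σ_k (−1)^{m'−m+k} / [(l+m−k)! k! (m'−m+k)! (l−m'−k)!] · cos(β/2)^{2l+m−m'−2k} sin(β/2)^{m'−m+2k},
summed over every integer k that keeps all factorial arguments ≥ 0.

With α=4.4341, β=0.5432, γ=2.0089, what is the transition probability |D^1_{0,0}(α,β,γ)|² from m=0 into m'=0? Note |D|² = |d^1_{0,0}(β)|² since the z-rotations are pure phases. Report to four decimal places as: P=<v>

P=0.7328

First d^1_{0,0}(β=0.5432), then the phase factors e^{-i(0)α} and e^{-i(0)γ}:
c=cos(0.5432/2)=0.963343, s=sin(0.5432/2)=0.268273; N=√[1·1·1·1]=1.000000
The bounds max(0,m−m')=0 and min(l+m,l−m')=1 give 2 terms
  k=0: (−1)^0·1.0000/(1)·0.9633^2·0.2683^0 = +0.928030
  k=1: (−1)^1·1.0000/(1)·0.9633^0·0.2683^2 = -0.071970
d^1_{0,0}(0.5432) = +0.928030 -0.071970 = +0.856059
|D^1_{0,0}|² = |d^1_{0,0}(β)|² = (+0.856059)² = 0.732837 (the z-rotation phases have unit modulus)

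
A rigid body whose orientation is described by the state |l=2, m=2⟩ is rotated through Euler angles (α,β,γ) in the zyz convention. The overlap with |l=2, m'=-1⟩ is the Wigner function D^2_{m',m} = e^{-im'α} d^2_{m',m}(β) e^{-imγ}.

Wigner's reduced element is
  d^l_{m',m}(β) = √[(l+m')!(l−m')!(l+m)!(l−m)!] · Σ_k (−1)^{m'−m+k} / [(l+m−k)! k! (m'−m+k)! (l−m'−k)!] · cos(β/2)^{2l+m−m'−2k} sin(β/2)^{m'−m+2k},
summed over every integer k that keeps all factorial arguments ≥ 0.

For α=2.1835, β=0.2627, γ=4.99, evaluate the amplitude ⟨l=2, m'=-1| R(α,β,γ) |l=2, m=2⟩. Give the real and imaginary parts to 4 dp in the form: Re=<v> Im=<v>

Re=0.0003 Im=-0.0044

Split into d^2_{-1,2}(β=0.2627) × two z-phases.
With c≡cos(β/2)=0.991386 and s≡sin(β/2)=0.130973, N=[1·6·24·1]^{1/2}=12.000000
The bounds max(0,m−m')=3 and min(l+m,l−m')=3 give 1 term
  k=3: (−1)^0·12.0000/(6)·0.9914^1·0.1310^3 = +0.004455
d^2_{-1,2}(0.2627) = +0.004455
Attach z-rotation phases: D = e^{-i(-1)(2.1835)}·(+0.004455)·e^{-i(2)(4.99)} = +0.000256-0.004447i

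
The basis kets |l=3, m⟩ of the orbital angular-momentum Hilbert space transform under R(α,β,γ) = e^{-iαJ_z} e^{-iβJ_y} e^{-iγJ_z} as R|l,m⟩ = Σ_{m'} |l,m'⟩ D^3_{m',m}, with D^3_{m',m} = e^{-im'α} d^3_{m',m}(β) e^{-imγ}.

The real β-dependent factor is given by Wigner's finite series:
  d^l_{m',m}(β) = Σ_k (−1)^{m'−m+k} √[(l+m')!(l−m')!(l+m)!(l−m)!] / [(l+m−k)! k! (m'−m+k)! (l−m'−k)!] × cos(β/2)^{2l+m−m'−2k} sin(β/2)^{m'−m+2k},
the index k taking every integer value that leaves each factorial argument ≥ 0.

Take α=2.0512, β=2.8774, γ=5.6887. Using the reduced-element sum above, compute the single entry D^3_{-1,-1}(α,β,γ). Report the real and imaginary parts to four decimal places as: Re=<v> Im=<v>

Re=0.0112 Im=0.0975

D^3_{-1,-1}(2.0512,2.8774,5.6887) = e^{-i·-1·2.0512}·d^3_{-1,-1}(2.8774)·e^{-i·-1·5.6887}. Compute d first:
Half-angle: c=0.131712, s=0.991288. N=√(2·24·2·24)=48.000000
k: max(0,(-1)−(-1))=0 … min(3+(-1),3−(-1))=2
  k=0: (−1)^0·48.0000/(48)·0.1317^6·0.9913^0 = +0.000005
  k=1: (−1)^1·48.0000/(6)·0.1317^4·0.9913^2 = -0.002366
  k=2: (−1)^2·48.0000/(8)·0.1317^2·0.9913^4 = +0.100509
d^3_{-1,-1}(2.8774) = +0.000005 -0.002366 +0.100509 = +0.098148
Attach z-rotation phases: D = e^{-i(-1)(2.0512)}·(+0.098148)·e^{-i(-1)(5.6887)} = +0.011173+0.097510i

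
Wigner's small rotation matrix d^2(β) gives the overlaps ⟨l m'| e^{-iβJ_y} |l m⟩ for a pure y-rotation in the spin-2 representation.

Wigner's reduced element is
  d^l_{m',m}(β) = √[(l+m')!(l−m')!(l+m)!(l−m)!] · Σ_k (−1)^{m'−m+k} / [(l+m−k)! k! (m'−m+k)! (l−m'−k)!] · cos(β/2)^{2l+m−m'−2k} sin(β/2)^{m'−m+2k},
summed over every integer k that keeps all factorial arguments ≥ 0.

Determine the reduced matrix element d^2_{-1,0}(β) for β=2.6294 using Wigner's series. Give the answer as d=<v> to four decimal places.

d^2_{-1,0}(β=2.6294) via Wigner's sum:
c=cos(2.6294/2)=0.253306, s=sin(2.6294/2)=0.967386; N=√[1·6·2·2]=4.898979
Admissible k: 1..2 (factorial args all ≥0)
  k=1: (−1)^0·4.8990/(2)·0.2533^3·0.9674^1 = +0.038513
  k=2: (−1)^1·4.8990/(2)·0.2533^1·0.9674^3 = -0.561721
d^2_{-1,0}(2.6294) = +0.038513 -0.561721 = -0.523208

d=-0.5232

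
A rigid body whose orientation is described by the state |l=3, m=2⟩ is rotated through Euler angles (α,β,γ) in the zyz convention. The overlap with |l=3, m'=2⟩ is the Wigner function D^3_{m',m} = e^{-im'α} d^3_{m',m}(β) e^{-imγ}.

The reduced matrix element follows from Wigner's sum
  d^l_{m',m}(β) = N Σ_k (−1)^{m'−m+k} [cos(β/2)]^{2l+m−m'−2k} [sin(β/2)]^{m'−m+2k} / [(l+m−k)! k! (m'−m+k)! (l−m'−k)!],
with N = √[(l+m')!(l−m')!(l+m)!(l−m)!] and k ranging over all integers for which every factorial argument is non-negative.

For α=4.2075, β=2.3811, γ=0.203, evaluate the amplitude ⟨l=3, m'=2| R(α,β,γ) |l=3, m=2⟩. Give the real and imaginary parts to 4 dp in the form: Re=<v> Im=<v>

First d^3_{2,2}(β=2.3811), then the phase factors e^{-i(2)α} and e^{-i(2)γ}:
Half-angle: c=0.371149, s=0.928573. N=√(120·1·120·1)=120.000000
The bounds max(0,m−m')=0 and min(l+m,l−m')=1 give 2 terms
  k=0: (−1)^0·120.0000/(120)·0.3711^6·0.9286^0 = +0.002614
  k=1: (−1)^1·120.0000/(24)·0.3711^4·0.9286^2 = -0.081808
d^3_{2,2}(2.3811) = +0.002614 -0.081808 = -0.079194
Phases: e^{-i·(2)·4.2075}=-0.532049-0.846714i, e^{-i·(2)·0.203}=+0.918708-0.394938i ⇒ D=+0.065192+0.044963i

Re=0.0652 Im=0.0450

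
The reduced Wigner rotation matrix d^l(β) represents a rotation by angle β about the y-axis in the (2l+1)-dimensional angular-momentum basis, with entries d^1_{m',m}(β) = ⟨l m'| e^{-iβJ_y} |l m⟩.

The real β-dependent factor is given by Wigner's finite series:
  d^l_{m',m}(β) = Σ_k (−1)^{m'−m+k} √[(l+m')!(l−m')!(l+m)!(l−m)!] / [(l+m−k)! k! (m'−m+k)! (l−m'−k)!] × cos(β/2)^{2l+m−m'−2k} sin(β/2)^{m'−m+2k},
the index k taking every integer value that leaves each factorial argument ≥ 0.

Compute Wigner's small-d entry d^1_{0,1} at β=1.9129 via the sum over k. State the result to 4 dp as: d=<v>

d=0.6661

d^1_{0,1}(β=1.9129) via Wigner's sum:
With c≡cos(β/2)=0.576424 and s≡sin(β/2)=0.817150, N=[1·1·2·1]^{1/2}=1.414214
k∈{1} keeps every argument non-negative
  k=1: (−1)^0·1.4142/(1)·0.5764^1·0.8172^1 = +0.666131
d^1_{0,1}(1.9129) = +0.666131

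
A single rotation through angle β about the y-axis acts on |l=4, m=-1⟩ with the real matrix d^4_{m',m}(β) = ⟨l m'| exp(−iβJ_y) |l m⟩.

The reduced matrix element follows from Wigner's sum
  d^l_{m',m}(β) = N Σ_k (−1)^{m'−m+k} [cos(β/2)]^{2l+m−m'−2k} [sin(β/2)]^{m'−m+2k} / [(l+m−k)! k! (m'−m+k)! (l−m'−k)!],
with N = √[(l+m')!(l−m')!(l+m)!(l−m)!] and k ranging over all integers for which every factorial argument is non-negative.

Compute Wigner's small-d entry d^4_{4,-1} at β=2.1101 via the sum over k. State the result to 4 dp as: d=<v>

d=-0.4472

d^4_{4,-1}(β=2.1101) via Wigner's sum:
With c≡cos(β/2)=0.493184 and s≡sin(β/2)=0.869925, N=[40320·1·6·120]^{1/2}=5387.986637
The bounds max(0,m−m')=0 and min(l+m,l−m')=0 give 1 term
  k=0: (−1)^5·5387.9866/(720)·0.4932^3·0.8699^5 = -0.447229
d^4_{4,-1}(2.1101) = -0.447229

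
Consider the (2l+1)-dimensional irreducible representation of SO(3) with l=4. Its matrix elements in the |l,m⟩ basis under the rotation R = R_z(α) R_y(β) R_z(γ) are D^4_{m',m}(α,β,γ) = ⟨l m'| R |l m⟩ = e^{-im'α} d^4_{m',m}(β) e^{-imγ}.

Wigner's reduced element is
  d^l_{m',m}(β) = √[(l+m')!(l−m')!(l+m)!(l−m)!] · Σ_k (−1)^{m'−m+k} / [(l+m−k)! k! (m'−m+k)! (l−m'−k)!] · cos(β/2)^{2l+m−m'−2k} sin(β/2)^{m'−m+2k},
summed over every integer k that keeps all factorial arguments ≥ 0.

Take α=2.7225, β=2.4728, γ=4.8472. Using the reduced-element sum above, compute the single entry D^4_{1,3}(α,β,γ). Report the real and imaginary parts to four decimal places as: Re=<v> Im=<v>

Re=0.0017 Im=-0.1133

First d^4_{1,3}(β=2.4728), then the phase factors e^{-i(1)α} and e^{-i(3)γ}:
Half-angle: c=0.328199, s=0.944609. N=√(120·6·5040·1)=1904.940944
Admissible k: 2..3 (factorial args all ≥0)
  k=2: (−1)^0·1904.9409/(240)·0.3282^6·0.9446^2 = +0.008851
  k=3: (−1)^1·1904.9409/(144)·0.3282^4·0.9446^4 = -0.122201
d^4_{1,3}(2.4728) = +0.008851 -0.122201 = -0.113350
Phases: e^{-i·(1)·2.7225}=-0.913459-0.406932i, e^{-i·(3)·4.8472}=-0.393498-0.919326i ⇒ D=+0.001662-0.113338i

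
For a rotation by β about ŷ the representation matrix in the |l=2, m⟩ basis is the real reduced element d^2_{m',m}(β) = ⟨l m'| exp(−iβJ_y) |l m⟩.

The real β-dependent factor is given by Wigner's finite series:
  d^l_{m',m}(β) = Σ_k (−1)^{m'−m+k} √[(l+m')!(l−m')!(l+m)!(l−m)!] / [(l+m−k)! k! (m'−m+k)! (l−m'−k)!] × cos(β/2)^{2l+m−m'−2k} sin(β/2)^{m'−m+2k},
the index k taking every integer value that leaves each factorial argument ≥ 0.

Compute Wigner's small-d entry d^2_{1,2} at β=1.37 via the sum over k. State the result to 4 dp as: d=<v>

d=0.5877

d^2_{1,2}(β=1.37) via Wigner's sum:
c=cos(1.37/2)=0.774419, s=sin(1.37/2)=0.632673; N=√[6·1·24·1]=12.000000
k∈{1} keeps every argument non-negative
  k=1: (−1)^0·12.0000/(6)·0.7744^3·0.6327^1 = +0.587675
d^2_{1,2}(1.37) = +0.587675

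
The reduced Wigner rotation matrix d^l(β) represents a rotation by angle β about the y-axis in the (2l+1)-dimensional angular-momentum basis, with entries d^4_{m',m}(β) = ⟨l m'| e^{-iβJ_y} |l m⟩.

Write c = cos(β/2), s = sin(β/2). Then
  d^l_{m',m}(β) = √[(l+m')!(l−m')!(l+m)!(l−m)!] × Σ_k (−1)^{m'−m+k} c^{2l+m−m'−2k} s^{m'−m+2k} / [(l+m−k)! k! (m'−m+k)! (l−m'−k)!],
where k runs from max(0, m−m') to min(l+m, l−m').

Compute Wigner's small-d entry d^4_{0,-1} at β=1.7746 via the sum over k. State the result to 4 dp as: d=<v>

d^4_{0,-1}(β=1.7746) via Wigner's sum:
c=cos(1.7746/2)=0.631508, s=sin(1.7746/2)=0.775370; N=√[24·24·6·120]=643.987578
k∈{0,1,2,3} keeps every argument non-negative
  k=0: (−1)^1·643.9876/(144)·0.6315^7·0.7754^1 = -0.138891
  k=1: (−1)^2·643.9876/(24)·0.6315^5·0.7754^3 = +1.256279
  k=2: (−1)^3·643.9876/(24)·0.6315^3·0.7754^5 = -1.893852
  k=3: (−1)^4·643.9876/(144)·0.6315^1·0.7754^7 = +0.475833
d^4_{0,-1}(1.7746) = -0.138891 +1.256279 -1.893852 +0.475833 = -0.300631

d=-0.3006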